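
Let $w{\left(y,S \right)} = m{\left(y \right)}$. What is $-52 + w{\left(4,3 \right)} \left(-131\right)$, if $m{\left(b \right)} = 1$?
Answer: $-183$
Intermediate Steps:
$w{\left(y,S \right)} = 1$
$-52 + w{\left(4,3 \right)} \left(-131\right) = -52 + 1 \left(-131\right) = -52 - 131 = -183$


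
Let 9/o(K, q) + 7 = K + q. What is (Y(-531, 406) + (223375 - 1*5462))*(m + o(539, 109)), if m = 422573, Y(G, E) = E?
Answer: 59135915143338/641 ≈ 9.2256e+10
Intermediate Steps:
o(K, q) = 9/(-7 + K + q) (o(K, q) = 9/(-7 + (K + q)) = 9/(-7 + K + q))
(Y(-531, 406) + (223375 - 1*5462))*(m + o(539, 109)) = (406 + (223375 - 1*5462))*(422573 + 9/(-7 + 539 + 109)) = (406 + (223375 - 5462))*(422573 + 9/641) = (406 + 217913)*(422573 + 9*(1/641)) = 218319*(422573 + 9/641) = 218319*(270869302/641) = 59135915143338/641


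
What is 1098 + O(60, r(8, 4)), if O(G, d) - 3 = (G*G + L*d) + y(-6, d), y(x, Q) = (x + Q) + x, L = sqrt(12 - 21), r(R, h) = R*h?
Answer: 4721 + 96*I ≈ 4721.0 + 96.0*I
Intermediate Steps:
L = 3*I (L = sqrt(-9) = 3*I ≈ 3.0*I)
y(x, Q) = Q + 2*x (y(x, Q) = (Q + x) + x = Q + 2*x)
O(G, d) = -9 + d + G**2 + 3*I*d (O(G, d) = 3 + ((G*G + (3*I)*d) + (d + 2*(-6))) = 3 + ((G**2 + 3*I*d) + (d - 12)) = 3 + ((G**2 + 3*I*d) + (-12 + d)) = 3 + (-12 + d + G**2 + 3*I*d) = -9 + d + G**2 + 3*I*d)
1098 + O(60, r(8, 4)) = 1098 + (-9 + 8*4 + 60**2 + 3*I*(8*4)) = 1098 + (-9 + 32 + 3600 + 3*I*32) = 1098 + (-9 + 32 + 3600 + 96*I) = 1098 + (3623 + 96*I) = 4721 + 96*I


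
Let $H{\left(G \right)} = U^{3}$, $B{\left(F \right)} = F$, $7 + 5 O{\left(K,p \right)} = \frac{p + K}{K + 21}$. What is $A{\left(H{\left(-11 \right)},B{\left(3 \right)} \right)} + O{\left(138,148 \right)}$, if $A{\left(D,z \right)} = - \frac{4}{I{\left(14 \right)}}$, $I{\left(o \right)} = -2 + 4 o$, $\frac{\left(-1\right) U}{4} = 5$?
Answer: $- \frac{7973}{7155} \approx -1.1143$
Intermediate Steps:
$U = -20$ ($U = \left(-4\right) 5 = -20$)
$O{\left(K,p \right)} = - \frac{7}{5} + \frac{K + p}{5 \left(21 + K\right)}$ ($O{\left(K,p \right)} = - \frac{7}{5} + \frac{\left(p + K\right) \frac{1}{K + 21}}{5} = - \frac{7}{5} + \frac{\left(K + p\right) \frac{1}{21 + K}}{5} = - \frac{7}{5} + \frac{\frac{1}{21 + K} \left(K + p\right)}{5} = - \frac{7}{5} + \frac{K + p}{5 \left(21 + K\right)}$)
$H{\left(G \right)} = -8000$ ($H{\left(G \right)} = \left(-20\right)^{3} = -8000$)
$A{\left(D,z \right)} = - \frac{2}{27}$ ($A{\left(D,z \right)} = - \frac{4}{-2 + 4 \cdot 14} = - \frac{4}{-2 + 56} = - \frac{4}{54} = \left(-4\right) \frac{1}{54} = - \frac{2}{27}$)
$A{\left(H{\left(-11 \right)},B{\left(3 \right)} \right)} + O{\left(138,148 \right)} = - \frac{2}{27} + \frac{-147 + 148 - 828}{5 \left(21 + 138\right)} = - \frac{2}{27} + \frac{-147 + 148 - 828}{5 \cdot 159} = - \frac{2}{27} + \frac{1}{5} \cdot \frac{1}{159} \left(-827\right) = - \frac{2}{27} - \frac{827}{795} = - \frac{7973}{7155}$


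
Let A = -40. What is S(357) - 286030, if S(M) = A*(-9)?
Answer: -285670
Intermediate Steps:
S(M) = 360 (S(M) = -40*(-9) = 360)
S(357) - 286030 = 360 - 286030 = -285670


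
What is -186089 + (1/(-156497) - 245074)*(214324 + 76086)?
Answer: -11138224270049623/156497 ≈ -7.1172e+10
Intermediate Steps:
-186089 + (1/(-156497) - 245074)*(214324 + 76086) = -186089 + (-1/156497 - 245074)*290410 = -186089 - 38353345779/156497*290410 = -186089 - 11138195147679390/156497 = -11138224270049623/156497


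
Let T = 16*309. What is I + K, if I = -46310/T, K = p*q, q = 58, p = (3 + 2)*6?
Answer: 4278125/2472 ≈ 1730.6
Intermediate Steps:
p = 30 (p = 5*6 = 30)
T = 4944
K = 1740 (K = 30*58 = 1740)
I = -23155/2472 (I = -46310/4944 = -46310*1/4944 = -23155/2472 ≈ -9.3669)
I + K = -23155/2472 + 1740 = 4278125/2472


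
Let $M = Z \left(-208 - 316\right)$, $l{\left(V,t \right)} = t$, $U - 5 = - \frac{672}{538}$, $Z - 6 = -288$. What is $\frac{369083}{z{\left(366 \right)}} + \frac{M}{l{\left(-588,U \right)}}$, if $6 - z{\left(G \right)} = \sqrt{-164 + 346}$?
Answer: $\frac{1784505975}{73657} - \frac{369083 \sqrt{182}}{146} \approx -9876.9$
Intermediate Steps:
$Z = -282$ ($Z = 6 - 288 = -282$)
$U = \frac{1009}{269}$ ($U = 5 - \frac{672}{538} = 5 - \frac{336}{269} = \frac{1009}{269} \approx 3.7509$)
$z{\left(G \right)} = 6 - \sqrt{182}$ ($z{\left(G \right)} = 6 - \sqrt{-164 + 346} = 6 - \sqrt{182}$)
$M = 147768$ ($M = - 282 \left(-208 - 316\right) = \left(-282\right) \left(-524\right) = 147768$)
$\frac{369083}{z{\left(366 \right)}} + \frac{M}{l{\left(-588,U \right)}} = \frac{369083}{6 - \sqrt{182}} + \frac{147768}{\frac{1009}{269}} = \frac{369083}{6 - \sqrt{182}} + 147768 \cdot \frac{269}{1009} = \frac{369083}{6 - \sqrt{182}} + \frac{39749592}{1009} = \frac{39749592}{1009} + \frac{369083}{6 - \sqrt{182}}$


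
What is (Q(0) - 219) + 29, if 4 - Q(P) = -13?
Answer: -173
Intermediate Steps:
Q(P) = 17 (Q(P) = 4 - 1*(-13) = 4 + 13 = 17)
(Q(0) - 219) + 29 = (17 - 219) + 29 = -202 + 29 = -173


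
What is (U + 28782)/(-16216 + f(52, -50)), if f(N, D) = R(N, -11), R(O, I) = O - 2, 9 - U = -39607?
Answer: -34199/8083 ≈ -4.2310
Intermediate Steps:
U = 39616 (U = 9 - 1*(-39607) = 9 + 39607 = 39616)
R(O, I) = -2 + O
f(N, D) = -2 + N
(U + 28782)/(-16216 + f(52, -50)) = (39616 + 28782)/(-16216 + (-2 + 52)) = 68398/(-16216 + 50) = 68398/(-16166) = 68398*(-1/16166) = -34199/8083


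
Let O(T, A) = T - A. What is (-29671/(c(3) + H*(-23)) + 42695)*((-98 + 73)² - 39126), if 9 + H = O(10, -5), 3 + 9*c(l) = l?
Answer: -227986790081/138 ≈ -1.6521e+9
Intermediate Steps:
c(l) = -⅓ + l/9
H = 6 (H = -9 + (10 - 1*(-5)) = -9 + (10 + 5) = -9 + 15 = 6)
(-29671/(c(3) + H*(-23)) + 42695)*((-98 + 73)² - 39126) = (-29671/((-⅓ + (⅑)*3) + 6*(-23)) + 42695)*((-98 + 73)² - 39126) = (-29671/((-⅓ + ⅓) - 138) + 42695)*((-25)² - 39126) = (-29671/(0 - 138) + 42695)*(625 - 39126) = (-29671/(-138) + 42695)*(-38501) = (-29671*(-1/138) + 42695)*(-38501) = (29671/138 + 42695)*(-38501) = (5921581/138)*(-38501) = -227986790081/138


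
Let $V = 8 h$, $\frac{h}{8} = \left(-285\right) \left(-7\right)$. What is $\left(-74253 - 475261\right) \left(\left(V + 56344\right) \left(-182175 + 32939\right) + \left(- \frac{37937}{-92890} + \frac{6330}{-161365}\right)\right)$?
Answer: $\frac{3231521822680316735929769}{214131355} \approx 1.5091 \cdot 10^{16}$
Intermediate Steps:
$h = 15960$ ($h = 8 \left(\left(-285\right) \left(-7\right)\right) = 8 \cdot 1995 = 15960$)
$V = 127680$ ($V = 8 \cdot 15960 = 127680$)
$\left(-74253 - 475261\right) \left(\left(V + 56344\right) \left(-182175 + 32939\right) + \left(- \frac{37937}{-92890} + \frac{6330}{-161365}\right)\right) = \left(-74253 - 475261\right) \left(\left(127680 + 56344\right) \left(-182175 + 32939\right) + \left(- \frac{37937}{-92890} + \frac{6330}{-161365}\right)\right) = - 549514 \left(184024 \left(-149236\right) + \left(\left(-37937\right) \left(- \frac{1}{92890}\right) + 6330 \left(- \frac{1}{161365}\right)\right)\right) = - 549514 \left(-27463005664 + \left(\frac{37937}{92890} - \frac{1266}{32273}\right)\right) = - 549514 \left(-27463005664 + \frac{1106742061}{2997838970}\right) = \left(-549514\right) \left(- \frac{82329668611763184019}{2997838970}\right) = \frac{3231521822680316735929769}{214131355}$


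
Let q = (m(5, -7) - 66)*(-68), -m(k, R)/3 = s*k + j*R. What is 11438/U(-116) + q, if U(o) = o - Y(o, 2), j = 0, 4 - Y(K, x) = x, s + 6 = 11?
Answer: 559973/59 ≈ 9491.1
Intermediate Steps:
s = 5 (s = -6 + 11 = 5)
Y(K, x) = 4 - x
U(o) = -2 + o (U(o) = o - (4 - 1*2) = o - (4 - 2) = o - 1*2 = o - 2 = -2 + o)
m(k, R) = -15*k (m(k, R) = -3*(5*k + 0*R) = -3*(5*k + 0) = -15*k)
q = 9588 (q = (-15*5 - 66)*(-68) = (-75 - 66)*(-68) = -141*(-68) = 9588)
11438/U(-116) + q = 11438/(-2 - 116) + 9588 = 11438/(-118) + 9588 = 11438*(-1/118) + 9588 = -5719/59 + 9588 = 559973/59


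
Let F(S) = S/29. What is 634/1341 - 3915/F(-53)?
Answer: 152284037/71073 ≈ 2142.6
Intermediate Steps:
F(S) = S/29 (F(S) = S*(1/29) = S/29)
634/1341 - 3915/F(-53) = 634/1341 - 3915/((1/29)*(-53)) = 634*(1/1341) - 3915/(-53/29) = 634/1341 - 3915*(-29/53) = 634/1341 + 113535/53 = 152284037/71073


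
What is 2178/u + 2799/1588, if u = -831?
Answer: -377565/439876 ≈ -0.85834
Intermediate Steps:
2178/u + 2799/1588 = 2178/(-831) + 2799/1588 = 2178*(-1/831) + 2799*(1/1588) = -726/277 + 2799/1588 = -377565/439876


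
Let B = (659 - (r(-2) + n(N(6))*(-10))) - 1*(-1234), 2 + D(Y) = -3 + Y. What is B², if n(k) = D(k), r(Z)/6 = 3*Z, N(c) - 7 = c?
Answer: 4036081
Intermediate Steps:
N(c) = 7 + c
r(Z) = 18*Z (r(Z) = 6*(3*Z) = 18*Z)
D(Y) = -5 + Y (D(Y) = -2 + (-3 + Y) = -5 + Y)
n(k) = -5 + k
B = 2009 (B = (659 - (18*(-2) + (-5 + (7 + 6))*(-10))) - 1*(-1234) = (659 - (-36 + (-5 + 13)*(-10))) + 1234 = (659 - (-36 + 8*(-10))) + 1234 = (659 - (-36 - 80)) + 1234 = (659 - 1*(-116)) + 1234 = (659 + 116) + 1234 = 775 + 1234 = 2009)
B² = 2009² = 4036081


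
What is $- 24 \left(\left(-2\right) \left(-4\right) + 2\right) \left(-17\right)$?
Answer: $4080$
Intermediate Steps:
$- 24 \left(\left(-2\right) \left(-4\right) + 2\right) \left(-17\right) = - 24 \left(8 + 2\right) \left(-17\right) = \left(-24\right) 10 \left(-17\right) = \left(-240\right) \left(-17\right) = 4080$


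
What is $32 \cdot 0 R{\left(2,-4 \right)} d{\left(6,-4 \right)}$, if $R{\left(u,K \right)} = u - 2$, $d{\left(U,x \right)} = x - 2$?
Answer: $0$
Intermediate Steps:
$d{\left(U,x \right)} = -2 + x$
$R{\left(u,K \right)} = -2 + u$
$32 \cdot 0 R{\left(2,-4 \right)} d{\left(6,-4 \right)} = 32 \cdot 0 \left(-2 + 2\right) \left(-2 - 4\right) = 32 \cdot 0 \cdot 0 \left(-6\right) = 32 \cdot 0 \left(-6\right) = 32 \cdot 0 = 0$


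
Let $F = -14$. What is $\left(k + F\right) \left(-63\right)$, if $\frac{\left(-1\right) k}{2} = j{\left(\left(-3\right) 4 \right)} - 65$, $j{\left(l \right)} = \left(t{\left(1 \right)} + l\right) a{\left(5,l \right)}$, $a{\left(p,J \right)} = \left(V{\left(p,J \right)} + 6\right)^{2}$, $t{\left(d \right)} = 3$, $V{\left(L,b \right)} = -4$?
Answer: $-11844$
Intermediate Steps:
$a{\left(p,J \right)} = 4$ ($a{\left(p,J \right)} = \left(-4 + 6\right)^{2} = 2^{2} = 4$)
$j{\left(l \right)} = 12 + 4 l$ ($j{\left(l \right)} = \left(3 + l\right) 4 = 12 + 4 l$)
$k = 202$ ($k = - 2 \left(\left(12 + 4 \left(\left(-3\right) 4\right)\right) - 65\right) = - 2 \left(\left(12 + 4 \left(-12\right)\right) - 65\right) = - 2 \left(\left(12 - 48\right) - 65\right) = - 2 \left(-36 - 65\right) = \left(-2\right) \left(-101\right) = 202$)
$\left(k + F\right) \left(-63\right) = \left(202 - 14\right) \left(-63\right) = 188 \left(-63\right) = -11844$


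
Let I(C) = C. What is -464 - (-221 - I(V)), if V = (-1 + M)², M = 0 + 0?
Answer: -242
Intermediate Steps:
M = 0
V = 1 (V = (-1 + 0)² = (-1)² = 1)
-464 - (-221 - I(V)) = -464 - (-221 - 1*1) = -464 - (-221 - 1) = -464 - 1*(-222) = -464 + 222 = -242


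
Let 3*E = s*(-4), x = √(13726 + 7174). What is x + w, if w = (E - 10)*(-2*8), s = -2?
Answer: 352/3 + 10*√209 ≈ 261.90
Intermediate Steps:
x = 10*√209 (x = √20900 = 10*√209 ≈ 144.57)
E = 8/3 (E = (-2*(-4))/3 = (⅓)*8 = 8/3 ≈ 2.6667)
w = 352/3 (w = (8/3 - 10)*(-2*8) = -22/3*(-16) = 352/3 ≈ 117.33)
x + w = 10*√209 + 352/3 = 352/3 + 10*√209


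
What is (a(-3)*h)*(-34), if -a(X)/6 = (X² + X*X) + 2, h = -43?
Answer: -175440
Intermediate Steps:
a(X) = -12 - 12*X² (a(X) = -6*((X² + X*X) + 2) = -6*((X² + X²) + 2) = -6*(2*X² + 2) = -6*(2 + 2*X²) = -12 - 12*X²)
(a(-3)*h)*(-34) = ((-12 - 12*(-3)²)*(-43))*(-34) = ((-12 - 12*9)*(-43))*(-34) = ((-12 - 108)*(-43))*(-34) = -120*(-43)*(-34) = 5160*(-34) = -175440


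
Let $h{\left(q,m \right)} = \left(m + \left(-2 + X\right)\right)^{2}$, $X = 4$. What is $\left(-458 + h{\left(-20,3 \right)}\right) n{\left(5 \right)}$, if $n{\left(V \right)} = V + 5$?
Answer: $-4330$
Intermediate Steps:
$h{\left(q,m \right)} = \left(2 + m\right)^{2}$ ($h{\left(q,m \right)} = \left(m + \left(-2 + 4\right)\right)^{2} = \left(m + 2\right)^{2} = \left(2 + m\right)^{2}$)
$n{\left(V \right)} = 5 + V$
$\left(-458 + h{\left(-20,3 \right)}\right) n{\left(5 \right)} = \left(-458 + \left(2 + 3\right)^{2}\right) \left(5 + 5\right) = \left(-458 + 5^{2}\right) 10 = \left(-458 + 25\right) 10 = \left(-433\right) 10 = -4330$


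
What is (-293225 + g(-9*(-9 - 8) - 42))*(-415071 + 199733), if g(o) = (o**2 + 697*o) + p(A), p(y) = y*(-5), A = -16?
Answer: 43812023466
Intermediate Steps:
p(y) = -5*y
g(o) = 80 + o**2 + 697*o (g(o) = (o**2 + 697*o) - 5*(-16) = (o**2 + 697*o) + 80 = 80 + o**2 + 697*o)
(-293225 + g(-9*(-9 - 8) - 42))*(-415071 + 199733) = (-293225 + (80 + (-9*(-9 - 8) - 42)**2 + 697*(-9*(-9 - 8) - 42)))*(-415071 + 199733) = (-293225 + (80 + (-9*(-17) - 42)**2 + 697*(-9*(-17) - 42)))*(-215338) = (-293225 + (80 + (153 - 42)**2 + 697*(153 - 42)))*(-215338) = (-293225 + (80 + 111**2 + 697*111))*(-215338) = (-293225 + (80 + 12321 + 77367))*(-215338) = (-293225 + 89768)*(-215338) = -203457*(-215338) = 43812023466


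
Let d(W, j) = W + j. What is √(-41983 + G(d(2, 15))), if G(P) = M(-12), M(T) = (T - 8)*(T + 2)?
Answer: I*√41783 ≈ 204.41*I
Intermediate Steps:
M(T) = (-8 + T)*(2 + T)
G(P) = 200 (G(P) = -16 + (-12)² - 6*(-12) = -16 + 144 + 72 = 200)
√(-41983 + G(d(2, 15))) = √(-41983 + 200) = √(-41783) = I*√41783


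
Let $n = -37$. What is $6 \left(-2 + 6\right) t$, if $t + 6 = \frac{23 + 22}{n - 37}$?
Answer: $- \frac{5868}{37} \approx -158.59$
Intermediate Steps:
$t = - \frac{489}{74}$ ($t = -6 + \frac{23 + 22}{-37 - 37} = -6 + \frac{45}{-74} = -6 + 45 \left(- \frac{1}{74}\right) = -6 - \frac{45}{74} = - \frac{489}{74} \approx -6.6081$)
$6 \left(-2 + 6\right) t = 6 \left(-2 + 6\right) \left(- \frac{489}{74}\right) = 6 \cdot 4 \left(- \frac{489}{74}\right) = 24 \left(- \frac{489}{74}\right) = - \frac{5868}{37}$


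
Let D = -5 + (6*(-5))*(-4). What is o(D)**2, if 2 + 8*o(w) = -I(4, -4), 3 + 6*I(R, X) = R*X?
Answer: 49/2304 ≈ 0.021267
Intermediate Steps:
I(R, X) = -1/2 + R*X/6 (I(R, X) = -1/2 + (R*X)/6 = -1/2 + R*X/6)
D = 115 (D = -5 - 30*(-4) = -5 + 120 = 115)
o(w) = 7/48 (o(w) = -1/4 + (-(-1/2 + (1/6)*4*(-4)))/8 = -1/4 + (-(-1/2 - 8/3))/8 = -1/4 + (-1*(-19/6))/8 = -1/4 + (1/8)*(19/6) = -1/4 + 19/48 = 7/48)
o(D)**2 = (7/48)**2 = 49/2304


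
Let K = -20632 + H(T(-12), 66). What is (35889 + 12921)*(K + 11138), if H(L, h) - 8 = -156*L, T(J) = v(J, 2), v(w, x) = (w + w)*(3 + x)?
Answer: 450711540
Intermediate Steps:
v(w, x) = 2*w*(3 + x) (v(w, x) = (2*w)*(3 + x) = 2*w*(3 + x))
T(J) = 10*J (T(J) = 2*J*(3 + 2) = 2*J*5 = 10*J)
H(L, h) = 8 - 156*L
K = -1904 (K = -20632 + (8 - 1560*(-12)) = -20632 + (8 - 156*(-120)) = -20632 + (8 + 18720) = -20632 + 18728 = -1904)
(35889 + 12921)*(K + 11138) = (35889 + 12921)*(-1904 + 11138) = 48810*9234 = 450711540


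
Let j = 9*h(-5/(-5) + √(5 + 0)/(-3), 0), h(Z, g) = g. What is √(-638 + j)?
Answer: I*√638 ≈ 25.259*I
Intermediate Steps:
j = 0 (j = 9*0 = 0)
√(-638 + j) = √(-638 + 0) = √(-638) = I*√638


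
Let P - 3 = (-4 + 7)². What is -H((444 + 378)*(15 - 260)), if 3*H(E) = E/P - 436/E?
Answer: 3379827239/604170 ≈ 5594.2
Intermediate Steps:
P = 12 (P = 3 + (-4 + 7)² = 3 + 3² = 3 + 9 = 12)
H(E) = -436/(3*E) + E/36 (H(E) = (E/12 - 436/E)/3 = (-436/E + E/12)/3 = -436/(3*E) + E/36)
-H((444 + 378)*(15 - 260)) = -(-5232 + ((444 + 378)*(15 - 260))²)/(36*((444 + 378)*(15 - 260))) = -(-5232 + (822*(-245))²)/(36*(822*(-245))) = -(-5232 + (-201390)²)/(36*(-201390)) = -(-1)*(-5232 + 40557932100)/(36*201390) = -(-1)*40557926868/(36*201390) = -1*(-3379827239/604170) = 3379827239/604170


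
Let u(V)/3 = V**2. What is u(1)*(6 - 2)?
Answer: 12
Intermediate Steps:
u(V) = 3*V**2
u(1)*(6 - 2) = (3*1**2)*(6 - 2) = (3*1)*4 = 3*4 = 12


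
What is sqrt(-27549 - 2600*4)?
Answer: I*sqrt(37949) ≈ 194.8*I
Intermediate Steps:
sqrt(-27549 - 2600*4) = sqrt(-27549 - 10400) = sqrt(-37949) = I*sqrt(37949)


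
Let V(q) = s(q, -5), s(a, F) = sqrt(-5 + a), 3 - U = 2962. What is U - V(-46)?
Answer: -2959 - I*sqrt(51) ≈ -2959.0 - 7.1414*I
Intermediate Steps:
U = -2959 (U = 3 - 1*2962 = 3 - 2962 = -2959)
V(q) = sqrt(-5 + q)
U - V(-46) = -2959 - sqrt(-5 - 46) = -2959 - sqrt(-51) = -2959 - I*sqrt(51)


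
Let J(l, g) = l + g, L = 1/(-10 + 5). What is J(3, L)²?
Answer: 196/25 ≈ 7.8400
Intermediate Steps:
L = -⅕ (L = 1/(-5) = -⅕ ≈ -0.20000)
J(l, g) = g + l
J(3, L)² = (-⅕ + 3)² = (14/5)² = 196/25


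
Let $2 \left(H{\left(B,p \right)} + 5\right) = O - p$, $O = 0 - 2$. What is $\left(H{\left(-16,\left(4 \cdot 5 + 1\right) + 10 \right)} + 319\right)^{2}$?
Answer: $\frac{354025}{4} \approx 88506.0$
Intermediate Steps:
$O = -2$
$H{\left(B,p \right)} = -6 - \frac{p}{2}$ ($H{\left(B,p \right)} = -5 + \frac{-2 - p}{2} = -5 - \left(1 + \frac{p}{2}\right) = -6 - \frac{p}{2}$)
$\left(H{\left(-16,\left(4 \cdot 5 + 1\right) + 10 \right)} + 319\right)^{2} = \left(\left(-6 - \frac{\left(4 \cdot 5 + 1\right) + 10}{2}\right) + 319\right)^{2} = \left(\left(-6 - \frac{\left(20 + 1\right) + 10}{2}\right) + 319\right)^{2} = \left(\left(-6 - \frac{21 + 10}{2}\right) + 319\right)^{2} = \left(\left(-6 - \frac{31}{2}\right) + 319\right)^{2} = \left(- \frac{43}{2} + 319\right)^{2} = \left(\frac{595}{2}\right)^{2} = \frac{354025}{4}$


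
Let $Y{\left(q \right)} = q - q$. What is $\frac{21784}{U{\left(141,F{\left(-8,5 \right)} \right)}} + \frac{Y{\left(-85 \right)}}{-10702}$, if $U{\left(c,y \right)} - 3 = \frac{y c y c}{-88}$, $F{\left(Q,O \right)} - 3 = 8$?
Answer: $- \frac{174272}{218667} \approx -0.79697$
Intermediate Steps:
$F{\left(Q,O \right)} = 11$ ($F{\left(Q,O \right)} = 3 + 8 = 11$)
$Y{\left(q \right)} = 0$
$U{\left(c,y \right)} = 3 - \frac{c^{2} y^{2}}{88}$ ($U{\left(c,y \right)} = 3 + \frac{y c y c}{-88} = 3 + c y^{2} c \left(- \frac{1}{88}\right) = 3 + c^{2} y^{2} \left(- \frac{1}{88}\right) = 3 - \frac{c^{2} y^{2}}{88}$)
$\frac{21784}{U{\left(141,F{\left(-8,5 \right)} \right)}} + \frac{Y{\left(-85 \right)}}{-10702} = \frac{21784}{3 - \frac{141^{2} \cdot 11^{2}}{88}} + \frac{0}{-10702} = \frac{21784}{3 - \frac{19881}{88} \cdot 121} + 0 \left(- \frac{1}{10702}\right) = \frac{21784}{3 - \frac{218691}{8}} + 0 = \frac{21784}{- \frac{218667}{8}} + 0 = 21784 \left(- \frac{8}{218667}\right) + 0 = - \frac{174272}{218667} + 0 = - \frac{174272}{218667}$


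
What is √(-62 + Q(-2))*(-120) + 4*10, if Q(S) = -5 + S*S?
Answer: 40 - 360*I*√7 ≈ 40.0 - 952.47*I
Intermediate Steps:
Q(S) = -5 + S²
√(-62 + Q(-2))*(-120) + 4*10 = √(-62 + (-5 + (-2)²))*(-120) + 4*10 = √(-62 + (-5 + 4))*(-120) + 40 = √(-62 - 1)*(-120) + 40 = √(-63)*(-120) + 40 = (3*I*√7)*(-120) + 40 = -360*I*√7 + 40 = 40 - 360*I*√7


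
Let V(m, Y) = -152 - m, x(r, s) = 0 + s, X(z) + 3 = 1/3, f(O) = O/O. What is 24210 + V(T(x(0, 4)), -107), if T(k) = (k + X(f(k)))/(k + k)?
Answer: 144347/6 ≈ 24058.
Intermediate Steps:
f(O) = 1
X(z) = -8/3 (X(z) = -3 + 1/3 = -3 + ⅓ = -8/3)
x(r, s) = s
T(k) = (-8/3 + k)/(2*k) (T(k) = (k - 8/3)/(k + k) = (-8/3 + k)/((2*k)) = (-8/3 + k)*(1/(2*k)) = (-8/3 + k)/(2*k))
24210 + V(T(x(0, 4)), -107) = 24210 + (-152 - (-8 + 3*4)/(6*4)) = 24210 + (-152 - (-8 + 12)/(6*4)) = 24210 + (-152 - 4/(6*4)) = 24210 + (-152 - 1*⅙) = 24210 + (-152 - ⅙) = 24210 - 913/6 = 144347/6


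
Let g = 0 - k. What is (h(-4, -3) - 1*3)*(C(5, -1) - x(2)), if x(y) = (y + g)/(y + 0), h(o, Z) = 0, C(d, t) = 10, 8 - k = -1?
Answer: -81/2 ≈ -40.500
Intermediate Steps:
k = 9 (k = 8 - 1*(-1) = 8 + 1 = 9)
g = -9 (g = 0 - 1*9 = 0 - 9 = -9)
x(y) = (-9 + y)/y (x(y) = (y - 9)/(y + 0) = (-9 + y)/y)
(h(-4, -3) - 1*3)*(C(5, -1) - x(2)) = (0 - 1*3)*(10 - (-9 + 2)/2) = (0 - 3)*(10 - (-7)/2) = -3*(10 - 1*(-7/2)) = -3*(10 + 7/2) = -3*27/2 = -81/2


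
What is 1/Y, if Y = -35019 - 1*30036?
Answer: -1/65055 ≈ -1.5372e-5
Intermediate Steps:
Y = -65055 (Y = -35019 - 30036 = -65055)
1/Y = 1/(-65055) = -1/65055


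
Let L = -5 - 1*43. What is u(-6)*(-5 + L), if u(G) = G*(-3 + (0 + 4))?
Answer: 318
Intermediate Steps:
u(G) = G (u(G) = G*(-3 + 4) = G*1 = G)
L = -48 (L = -5 - 43 = -48)
u(-6)*(-5 + L) = -6*(-5 - 48) = -6*(-53) = 318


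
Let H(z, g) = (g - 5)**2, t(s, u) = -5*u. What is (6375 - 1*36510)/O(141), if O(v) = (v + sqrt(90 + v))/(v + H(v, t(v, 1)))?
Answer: -68267829/1310 + 484169*sqrt(231)/1310 ≈ -46496.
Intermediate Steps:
H(z, g) = (-5 + g)**2
O(v) = (v + sqrt(90 + v))/(100 + v) (O(v) = (v + sqrt(90 + v))/(v + (-5 - 5*1)**2) = (v + sqrt(90 + v))/(v + (-5 - 5)**2) = (v + sqrt(90 + v))/(v + (-10)**2) = (v + sqrt(90 + v))/(v + 100) = (v + sqrt(90 + v))/(100 + v))
(6375 - 1*36510)/O(141) = (6375 - 1*36510)/(((141 + sqrt(90 + 141))/(100 + 141))) = (6375 - 36510)/(((141 + sqrt(231))/241)) = -30135*241/(141 + sqrt(231)) = -30135/(141/241 + sqrt(231)/241)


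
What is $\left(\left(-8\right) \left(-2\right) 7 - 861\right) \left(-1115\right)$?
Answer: $835135$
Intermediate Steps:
$\left(\left(-8\right) \left(-2\right) 7 - 861\right) \left(-1115\right) = \left(16 \cdot 7 - 861\right) \left(-1115\right) = \left(112 - 861\right) \left(-1115\right) = \left(-749\right) \left(-1115\right) = 835135$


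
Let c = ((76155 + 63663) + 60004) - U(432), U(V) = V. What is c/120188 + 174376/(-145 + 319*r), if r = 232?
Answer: 17842723129/4438723122 ≈ 4.0198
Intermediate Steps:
c = 199390 (c = ((76155 + 63663) + 60004) - 1*432 = (139818 + 60004) - 432 = 199822 - 432 = 199390)
c/120188 + 174376/(-145 + 319*r) = 199390/120188 + 174376/(-145 + 319*232) = 199390*(1/120188) + 174376/(-145 + 74008) = 99695/60094 + 174376/73863 = 17842723129/4438723122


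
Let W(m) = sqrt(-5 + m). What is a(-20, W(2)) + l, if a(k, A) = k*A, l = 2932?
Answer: 2932 - 20*I*sqrt(3) ≈ 2932.0 - 34.641*I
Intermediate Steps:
a(k, A) = A*k
a(-20, W(2)) + l = sqrt(-5 + 2)*(-20) + 2932 = sqrt(-3)*(-20) + 2932 = (I*sqrt(3))*(-20) + 2932 = -20*I*sqrt(3) + 2932 = 2932 - 20*I*sqrt(3)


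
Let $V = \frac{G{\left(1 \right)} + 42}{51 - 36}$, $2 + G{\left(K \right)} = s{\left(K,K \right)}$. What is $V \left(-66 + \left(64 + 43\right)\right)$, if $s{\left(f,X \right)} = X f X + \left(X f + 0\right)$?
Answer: $\frac{574}{5} \approx 114.8$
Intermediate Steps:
$s{\left(f,X \right)} = X f + f X^{2}$ ($s{\left(f,X \right)} = f X^{2} + X f = X f + f X^{2}$)
$G{\left(K \right)} = -2 + K^{2} \left(1 + K\right)$ ($G{\left(K \right)} = -2 + K K \left(1 + K\right) = -2 + K^{2} \left(1 + K\right)$)
$V = \frac{14}{5}$ ($V = \frac{\left(-2 + 1^{2} \left(1 + 1\right)\right) + 42}{51 - 36} = \frac{\left(-2 + 1 \cdot 2\right) + 42}{15} = \left(\left(-2 + 2\right) + 42\right) \frac{1}{15} = \left(0 + 42\right) \frac{1}{15} = 42 \cdot \frac{1}{15} = \frac{14}{5} \approx 2.8$)
$V \left(-66 + \left(64 + 43\right)\right) = \frac{14 \left(-66 + \left(64 + 43\right)\right)}{5} = \frac{14 \left(-66 + 107\right)}{5} = \frac{14}{5} \cdot 41 = \frac{574}{5}$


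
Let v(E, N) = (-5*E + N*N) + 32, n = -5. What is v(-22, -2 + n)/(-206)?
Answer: -191/206 ≈ -0.92718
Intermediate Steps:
v(E, N) = 32 + N² - 5*E (v(E, N) = (-5*E + N²) + 32 = (N² - 5*E) + 32 = 32 + N² - 5*E)
v(-22, -2 + n)/(-206) = (32 + (-2 - 5)² - 5*(-22))/(-206) = (32 + (-7)² + 110)*(-1/206) = (32 + 49 + 110)*(-1/206) = 191*(-1/206) = -191/206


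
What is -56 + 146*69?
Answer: 10018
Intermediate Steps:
-56 + 146*69 = -56 + 10074 = 10018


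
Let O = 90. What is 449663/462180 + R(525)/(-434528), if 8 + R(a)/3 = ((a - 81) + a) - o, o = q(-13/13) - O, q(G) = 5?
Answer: 24242605403/25103768880 ≈ 0.96570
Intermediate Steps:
o = -85 (o = 5 - 1*90 = 5 - 90 = -85)
R(a) = -12 + 6*a (R(a) = -24 + 3*(((a - 81) + a) - 1*(-85)) = -24 + 3*(((-81 + a) + a) + 85) = -24 + 3*((-81 + 2*a) + 85) = -24 + 3*(4 + 2*a) = -24 + (12 + 6*a) = -12 + 6*a)
449663/462180 + R(525)/(-434528) = 449663/462180 + (-12 + 6*525)/(-434528) = 449663*(1/462180) + (-12 + 3150)*(-1/434528) = 449663/462180 + 3138*(-1/434528) = 449663/462180 - 1569/217264 = 24242605403/25103768880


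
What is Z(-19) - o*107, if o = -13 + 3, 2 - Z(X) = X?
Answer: 1091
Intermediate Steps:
Z(X) = 2 - X
o = -10
Z(-19) - o*107 = (2 - 1*(-19)) - (-10)*107 = (2 + 19) - 1*(-1070) = 21 + 1070 = 1091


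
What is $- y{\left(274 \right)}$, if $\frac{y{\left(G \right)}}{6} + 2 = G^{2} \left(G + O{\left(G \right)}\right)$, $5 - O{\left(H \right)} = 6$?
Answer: $-122974476$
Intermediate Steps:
$O{\left(H \right)} = -1$ ($O{\left(H \right)} = 5 - 6 = -1$)
$y{\left(G \right)} = -12 + 6 G^{2} \left(-1 + G\right)$ ($y{\left(G \right)} = -12 + 6 G^{2} \left(G - 1\right) = -12 + 6 G^{2} \left(-1 + G\right)$)
$- y{\left(274 \right)} = - (-12 - 6 \cdot 274^{2} + 6 \cdot 274^{3}) = - (-12 - 450456 + 6 \cdot 20570824) = - (-12 - 450456 + 123424944) = \left(-1\right) 122974476 = -122974476$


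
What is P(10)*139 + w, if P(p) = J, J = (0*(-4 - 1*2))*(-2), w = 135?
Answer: 135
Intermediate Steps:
J = 0 (J = (0*(-4 - 2))*(-2) = (0*(-6))*(-2) = 0*(-2) = 0)
P(p) = 0
P(10)*139 + w = 0*139 + 135 = 0 + 135 = 135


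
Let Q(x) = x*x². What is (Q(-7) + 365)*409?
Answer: 8998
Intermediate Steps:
Q(x) = x³
(Q(-7) + 365)*409 = ((-7)³ + 365)*409 = (-343 + 365)*409 = 22*409 = 8998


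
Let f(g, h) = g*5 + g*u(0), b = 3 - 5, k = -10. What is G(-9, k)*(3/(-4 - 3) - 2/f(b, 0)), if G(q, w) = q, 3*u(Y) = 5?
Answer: 351/140 ≈ 2.5071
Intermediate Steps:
u(Y) = 5/3 (u(Y) = (⅓)*5 = 5/3)
b = -2
f(g, h) = 20*g/3 (f(g, h) = g*5 + g*(5/3) = 5*g + 5*g/3 = 20*g/3)
G(-9, k)*(3/(-4 - 3) - 2/f(b, 0)) = -9*(3/(-4 - 3) - 2/((20/3)*(-2))) = -9*(3/(-7) - 2/(-40/3)) = -9*(3*(-⅐) - 2*(-3/40)) = -9*(-3/7 + 3/20) = -9*(-39/140) = 351/140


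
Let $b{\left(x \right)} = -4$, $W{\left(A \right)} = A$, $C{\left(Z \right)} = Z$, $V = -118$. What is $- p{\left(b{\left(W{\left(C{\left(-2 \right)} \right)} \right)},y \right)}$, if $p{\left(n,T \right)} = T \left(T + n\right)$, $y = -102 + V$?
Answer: $-49280$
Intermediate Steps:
$y = -220$ ($y = -102 - 118 = -220$)
$- p{\left(b{\left(W{\left(C{\left(-2 \right)} \right)} \right)},y \right)} = - \left(-220\right) \left(-220 - 4\right) = - \left(-220\right) \left(-224\right) = \left(-1\right) 49280 = -49280$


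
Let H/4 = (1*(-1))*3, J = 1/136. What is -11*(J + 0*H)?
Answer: -11/136 ≈ -0.080882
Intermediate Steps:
J = 1/136 ≈ 0.0073529
H = -12 (H = 4*((1*(-1))*3) = 4*(-1*3) = 4*(-3) = -12)
-11*(J + 0*H) = -11*(1/136 + 0*(-12)) = -11*(1/136 + 0) = -11*1/136 = -11/136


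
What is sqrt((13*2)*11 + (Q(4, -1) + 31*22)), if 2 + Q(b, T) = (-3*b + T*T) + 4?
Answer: sqrt(959) ≈ 30.968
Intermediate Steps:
Q(b, T) = 2 + T**2 - 3*b (Q(b, T) = -2 + ((-3*b + T*T) + 4) = -2 + ((-3*b + T**2) + 4) = -2 + ((T**2 - 3*b) + 4) = -2 + (4 + T**2 - 3*b) = 2 + T**2 - 3*b)
sqrt((13*2)*11 + (Q(4, -1) + 31*22)) = sqrt((13*2)*11 + ((2 + (-1)**2 - 3*4) + 31*22)) = sqrt(26*11 + ((2 + 1 - 12) + 682)) = sqrt(286 + (-9 + 682)) = sqrt(286 + 673) = sqrt(959)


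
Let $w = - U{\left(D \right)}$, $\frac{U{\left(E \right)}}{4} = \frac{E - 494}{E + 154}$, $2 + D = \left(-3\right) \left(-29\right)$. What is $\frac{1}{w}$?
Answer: $\frac{239}{1636} \approx 0.14609$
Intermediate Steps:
$D = 85$ ($D = -2 - -87 = -2 + 87 = 85$)
$U{\left(E \right)} = \frac{4 \left(-494 + E\right)}{154 + E}$ ($U{\left(E \right)} = 4 \frac{E - 494}{E + 154} = 4 \frac{-494 + E}{154 + E} = \frac{4 \left(-494 + E\right)}{154 + E}$)
$w = \frac{1636}{239}$ ($w = - \frac{4 \left(-494 + 85\right)}{154 + 85} = - \frac{4 \left(-409\right)}{239} = \left(-1\right) \left(- \frac{1636}{239}\right) = \frac{1636}{239} \approx 6.8452$)
$\frac{1}{w} = \frac{1}{\frac{1636}{239}} = \frac{239}{1636}$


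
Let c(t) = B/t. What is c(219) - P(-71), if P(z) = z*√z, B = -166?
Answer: -166/219 + 71*I*√71 ≈ -0.75799 + 598.26*I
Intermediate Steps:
P(z) = z^(3/2)
c(t) = -166/t
c(219) - P(-71) = -166/219 - (-71)^(3/2) = -166*1/219 - (-71)*I*√71 = -166/219 + 71*I*√71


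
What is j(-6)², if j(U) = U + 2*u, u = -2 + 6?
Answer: 4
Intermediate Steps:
u = 4
j(U) = 8 + U (j(U) = U + 2*4 = U + 8 = 8 + U)
j(-6)² = (8 - 6)² = 2² = 4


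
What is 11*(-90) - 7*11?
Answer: -1067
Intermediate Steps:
11*(-90) - 7*11 = -990 - 77 = -1067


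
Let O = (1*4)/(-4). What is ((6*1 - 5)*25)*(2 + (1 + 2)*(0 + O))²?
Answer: 25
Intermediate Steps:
O = -1 (O = 4*(-¼) = -1)
((6*1 - 5)*25)*(2 + (1 + 2)*(0 + O))² = ((6*1 - 5)*25)*(2 + (1 + 2)*(0 - 1))² = ((6 - 5)*25)*(2 + 3*(-1))² = (1*25)*(2 - 3)² = 25*(-1)² = 25*1 = 25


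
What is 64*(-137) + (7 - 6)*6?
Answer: -8762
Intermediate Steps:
64*(-137) + (7 - 6)*6 = -8768 + 1*6 = -8768 + 6 = -8762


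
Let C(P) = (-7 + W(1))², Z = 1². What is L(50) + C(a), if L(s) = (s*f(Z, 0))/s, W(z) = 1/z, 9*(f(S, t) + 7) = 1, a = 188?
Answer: 262/9 ≈ 29.111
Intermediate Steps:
Z = 1
f(S, t) = -62/9 (f(S, t) = -7 + (⅑)*1 = -7 + ⅑ = -62/9)
C(P) = 36 (C(P) = (-7 + 1/1)² = (-7 + 1)² = (-6)² = 36)
L(s) = -62/9 (L(s) = (s*(-62/9))/s = (-62*s/9)/s = -62/9)
L(50) + C(a) = -62/9 + 36 = 262/9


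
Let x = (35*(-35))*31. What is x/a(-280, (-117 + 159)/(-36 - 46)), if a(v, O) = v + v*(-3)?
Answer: -1085/16 ≈ -67.813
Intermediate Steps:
a(v, O) = -2*v (a(v, O) = v - 3*v = -2*v)
x = -37975 (x = -1225*31 = -37975)
x/a(-280, (-117 + 159)/(-36 - 46)) = -37975/((-2*(-280))) = -37975/560 = -37975*1/560 = -1085/16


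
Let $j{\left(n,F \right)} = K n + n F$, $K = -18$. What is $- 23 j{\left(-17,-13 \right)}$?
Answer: $-12121$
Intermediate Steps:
$j{\left(n,F \right)} = - 18 n + F n$ ($j{\left(n,F \right)} = - 18 n + n F = - 18 n + F n$)
$- 23 j{\left(-17,-13 \right)} = - 23 \left(- 17 \left(-18 - 13\right)\right) = - 23 \left(\left(-17\right) \left(-31\right)\right) = \left(-23\right) 527 = -12121$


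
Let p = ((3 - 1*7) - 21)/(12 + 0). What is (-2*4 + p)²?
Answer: 14641/144 ≈ 101.67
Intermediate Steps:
p = -25/12 (p = ((3 - 7) - 21)/12 = (-4 - 21)*(1/12) = -25*1/12 = -25/12 ≈ -2.0833)
(-2*4 + p)² = (-2*4 - 25/12)² = (-8 - 25/12)² = (-121/12)² = 14641/144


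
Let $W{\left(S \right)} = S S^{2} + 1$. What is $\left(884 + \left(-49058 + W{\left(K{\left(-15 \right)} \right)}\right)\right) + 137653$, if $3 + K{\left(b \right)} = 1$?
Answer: $89472$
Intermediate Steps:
$K{\left(b \right)} = -2$ ($K{\left(b \right)} = -3 + 1 = -2$)
$W{\left(S \right)} = 1 + S^{3}$ ($W{\left(S \right)} = S^{3} + 1 = 1 + S^{3}$)
$\left(884 + \left(-49058 + W{\left(K{\left(-15 \right)} \right)}\right)\right) + 137653 = \left(884 - \left(49057 + 8\right)\right) + 137653 = \left(884 + \left(-49058 + \left(1 - 8\right)\right)\right) + 137653 = \left(884 - 49065\right) + 137653 = -48181 + 137653 = 89472$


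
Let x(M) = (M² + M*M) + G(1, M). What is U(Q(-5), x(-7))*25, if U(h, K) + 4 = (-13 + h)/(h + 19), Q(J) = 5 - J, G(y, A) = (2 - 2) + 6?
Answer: -2975/29 ≈ -102.59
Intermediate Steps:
G(y, A) = 6 (G(y, A) = 0 + 6 = 6)
x(M) = 6 + 2*M² (x(M) = (M² + M*M) + 6 = (M² + M²) + 6 = 2*M² + 6 = 6 + 2*M²)
U(h, K) = -4 + (-13 + h)/(19 + h) (U(h, K) = -4 + (-13 + h)/(h + 19) = -4 + (-13 + h)/(19 + h))
U(Q(-5), x(-7))*25 = ((-89 - 3*(5 - 1*(-5)))/(19 + (5 - 1*(-5))))*25 = ((-89 - 3*(5 + 5))/(19 + (5 + 5)))*25 = ((-89 - 3*10)/(19 + 10))*25 = ((-89 - 30)/29)*25 = ((1/29)*(-119))*25 = -119/29*25 = -2975/29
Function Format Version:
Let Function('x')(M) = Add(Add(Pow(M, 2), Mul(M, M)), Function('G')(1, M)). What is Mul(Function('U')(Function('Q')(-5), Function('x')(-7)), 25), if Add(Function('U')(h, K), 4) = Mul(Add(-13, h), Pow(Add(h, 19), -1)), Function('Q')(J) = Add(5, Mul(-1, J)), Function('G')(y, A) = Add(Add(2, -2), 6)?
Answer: Rational(-2975, 29) ≈ -102.59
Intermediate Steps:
Function('G')(y, A) = 6 (Function('G')(y, A) = Add(0, 6) = 6)
Function('x')(M) = Add(6, Mul(2, Pow(M, 2))) (Function('x')(M) = Add(Add(Pow(M, 2), Mul(M, M)), 6) = Add(Add(Pow(M, 2), Pow(M, 2)), 6) = Add(Mul(2, Pow(M, 2)), 6) = Add(6, Mul(2, Pow(M, 2))))
Function('U')(h, K) = Add(-4, Mul(Pow(Add(19, h), -1), Add(-13, h))) (Function('U')(h, K) = Add(-4, Mul(Add(-13, h), Pow(Add(h, 19), -1))) = Add(-4, Mul(Add(-13, h), Pow(Add(19, h), -1))) = Add(-4, Mul(Pow(Add(19, h), -1), Add(-13, h))))
Mul(Function('U')(Function('Q')(-5), Function('x')(-7)), 25) = Mul(Mul(Pow(Add(19, Add(5, Mul(-1, -5))), -1), Add(-89, Mul(-3, Add(5, Mul(-1, -5))))), 25) = Mul(Mul(Pow(Add(19, Add(5, 5)), -1), Add(-89, Mul(-3, Add(5, 5)))), 25) = Mul(Mul(Pow(Add(19, 10), -1), Add(-89, Mul(-3, 10))), 25) = Mul(Mul(Pow(29, -1), Add(-89, -30)), 25) = Mul(Mul(Rational(1, 29), -119), 25) = Mul(Rational(-119, 29), 25) = Rational(-2975, 29)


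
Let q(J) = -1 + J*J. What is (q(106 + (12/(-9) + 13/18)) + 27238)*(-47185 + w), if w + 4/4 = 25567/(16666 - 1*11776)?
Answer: -2866251280026281/1584360 ≈ -1.8091e+9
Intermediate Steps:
w = 20677/4890 (w = -1 + 25567/(16666 - 1*11776) = -1 + 25567/(16666 - 11776) = -1 + 25567/4890 = 20677/4890 ≈ 4.2284)
q(J) = -1 + J²
(q(106 + (12/(-9) + 13/18)) + 27238)*(-47185 + w) = ((-1 + (106 + (12/(-9) + 13/18))²) + 27238)*(-47185 + 20677/4890) = ((-1 + (106 + (12*(-⅑) + 13*(1/18)))²) + 27238)*(-230713973/4890) = ((-1 + (106 + (-4/3 + 13/18))²) + 27238)*(-230713973/4890) = ((-1 + (106 - 11/18)²) + 27238)*(-230713973/4890) = ((-1 + (1897/18)²) + 27238)*(-230713973/4890) = ((-1 + 3598609/324) + 27238)*(-230713973/4890) = (3598285/324 + 27238)*(-230713973/4890) = (12423397/324)*(-230713973/4890) = -2866251280026281/1584360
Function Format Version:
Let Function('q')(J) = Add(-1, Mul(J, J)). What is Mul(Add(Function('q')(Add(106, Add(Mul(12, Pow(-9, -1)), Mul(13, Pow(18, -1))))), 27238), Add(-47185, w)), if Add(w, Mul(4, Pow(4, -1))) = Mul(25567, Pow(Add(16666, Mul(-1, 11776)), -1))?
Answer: Rational(-2866251280026281, 1584360) ≈ -1.8091e+9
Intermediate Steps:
w = Rational(20677, 4890) (w = Add(-1, Mul(25567, Pow(Add(16666, Mul(-1, 11776)), -1))) = Add(-1, Mul(25567, Pow(Add(16666, -11776), -1))) = Add(-1, Mul(25567, Pow(4890, -1))) = Add(-1, Mul(25567, Rational(1, 4890))) = Add(-1, Rational(25567, 4890)) = Rational(20677, 4890) ≈ 4.2284)
Function('q')(J) = Add(-1, Pow(J, 2))
Mul(Add(Function('q')(Add(106, Add(Mul(12, Pow(-9, -1)), Mul(13, Pow(18, -1))))), 27238), Add(-47185, w)) = Mul(Add(Add(-1, Pow(Add(106, Add(Mul(12, Pow(-9, -1)), Mul(13, Pow(18, -1)))), 2)), 27238), Add(-47185, Rational(20677, 4890))) = Mul(Add(Add(-1, Pow(Add(106, Add(Mul(12, Rational(-1, 9)), Mul(13, Rational(1, 18)))), 2)), 27238), Rational(-230713973, 4890)) = Mul(Add(Add(-1, Pow(Add(106, Add(Rational(-4, 3), Rational(13, 18))), 2)), 27238), Rational(-230713973, 4890)) = Mul(Add(Add(-1, Pow(Add(106, Rational(-11, 18)), 2)), 27238), Rational(-230713973, 4890)) = Mul(Add(Add(-1, Pow(Rational(1897, 18), 2)), 27238), Rational(-230713973, 4890)) = Mul(Add(Add(-1, Rational(3598609, 324)), 27238), Rational(-230713973, 4890)) = Mul(Add(Rational(3598285, 324), 27238), Rational(-230713973, 4890)) = Mul(Rational(12423397, 324), Rational(-230713973, 4890)) = Rational(-2866251280026281, 1584360)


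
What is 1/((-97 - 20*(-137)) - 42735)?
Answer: -1/40092 ≈ -2.4943e-5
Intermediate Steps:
1/((-97 - 20*(-137)) - 42735) = 1/((-97 + 2740) - 42735) = 1/(2643 - 42735) = 1/(-40092) = -1/40092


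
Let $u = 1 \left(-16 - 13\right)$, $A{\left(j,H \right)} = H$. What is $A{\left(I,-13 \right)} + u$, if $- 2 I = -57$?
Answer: $-42$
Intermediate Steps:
$I = \frac{57}{2}$ ($I = \left(- \frac{1}{2}\right) \left(-57\right) = \frac{57}{2} \approx 28.5$)
$u = -29$ ($u = 1 \left(-29\right) = -29$)
$A{\left(I,-13 \right)} + u = -13 - 29 = -42$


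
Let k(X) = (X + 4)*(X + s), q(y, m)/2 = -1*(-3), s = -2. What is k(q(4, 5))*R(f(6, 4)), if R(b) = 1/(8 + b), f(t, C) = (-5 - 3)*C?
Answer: -5/3 ≈ -1.6667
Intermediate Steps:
f(t, C) = -8*C
q(y, m) = 6 (q(y, m) = 2*(-1*(-3)) = 2*3 = 6)
k(X) = (-2 + X)*(4 + X) (k(X) = (X + 4)*(X - 2) = (4 + X)*(-2 + X) = (-2 + X)*(4 + X))
k(q(4, 5))*R(f(6, 4)) = (-8 + 6² + 2*6)/(8 - 8*4) = (-8 + 36 + 12)/(8 - 32) = 40/(-24) = 40*(-1/24) = -5/3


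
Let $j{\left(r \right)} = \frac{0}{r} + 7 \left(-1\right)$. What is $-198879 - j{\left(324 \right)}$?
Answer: $-198872$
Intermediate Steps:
$j{\left(r \right)} = -7$ ($j{\left(r \right)} = 0 - 7 = -7$)
$-198879 - j{\left(324 \right)} = -198879 - -7 = -198879 + 7 = -198872$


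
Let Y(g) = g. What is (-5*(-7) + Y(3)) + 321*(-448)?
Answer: -143770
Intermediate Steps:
(-5*(-7) + Y(3)) + 321*(-448) = (-5*(-7) + 3) + 321*(-448) = (35 + 3) - 143808 = 38 - 143808 = -143770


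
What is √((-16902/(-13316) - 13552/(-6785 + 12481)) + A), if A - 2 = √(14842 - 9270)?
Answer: √(312535864503 + 702259447688*√1393)/592562 ≈ 8.6911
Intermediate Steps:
A = 2 + 2*√1393 (A = 2 + √(14842 - 9270) = 2 + √5572 = 2 + 2*√1393 ≈ 76.646)
√((-16902/(-13316) - 13552/(-6785 + 12481)) + A) = √((-16902/(-13316) - 13552/(-6785 + 12481)) + (2 + 2*√1393)) = √((-16902*(-1/13316) - 13552/5696) + (2 + 2*√1393)) = √((8451/6658 - 13552*1/5696) + (2 + 2*√1393)) = √((8451/6658 - 847/356) + (2 + 2*√1393)) = √(-1315385/1185124 + (2 + 2*√1393)) = √(1054863/1185124 + 2*√1393)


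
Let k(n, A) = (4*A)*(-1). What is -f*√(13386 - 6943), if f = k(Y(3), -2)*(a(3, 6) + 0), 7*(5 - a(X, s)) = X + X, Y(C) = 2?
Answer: -232*√6443/7 ≈ -2660.3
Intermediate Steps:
a(X, s) = 5 - 2*X/7 (a(X, s) = 5 - (X + X)/7 = 5 - 2*X/7)
k(n, A) = -4*A
f = 232/7 (f = (-4*(-2))*((5 - 2/7*3) + 0) = 8*((5 - 6/7) + 0) = 8*(29/7 + 0) = 8*(29/7) = 232/7 ≈ 33.143)
-f*√(13386 - 6943) = -232*√(13386 - 6943)/7 = -232*√6443/7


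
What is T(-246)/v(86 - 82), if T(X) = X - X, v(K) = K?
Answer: 0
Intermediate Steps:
T(X) = 0
T(-246)/v(86 - 82) = 0/(86 - 82) = 0/4 = 0*(1/4) = 0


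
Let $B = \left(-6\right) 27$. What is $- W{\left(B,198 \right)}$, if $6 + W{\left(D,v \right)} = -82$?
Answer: $88$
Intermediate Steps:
$B = -162$
$W{\left(D,v \right)} = -88$ ($W{\left(D,v \right)} = -6 - 82 = -88$)
$- W{\left(B,198 \right)} = \left(-1\right) \left(-88\right) = 88$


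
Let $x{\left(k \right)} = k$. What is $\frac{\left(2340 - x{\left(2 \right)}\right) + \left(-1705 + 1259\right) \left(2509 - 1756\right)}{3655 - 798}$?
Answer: $- \frac{333500}{2857} \approx -116.73$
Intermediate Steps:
$\frac{\left(2340 - x{\left(2 \right)}\right) + \left(-1705 + 1259\right) \left(2509 - 1756\right)}{3655 - 798} = \frac{\left(2340 - 2\right) + \left(-1705 + 1259\right) \left(2509 - 1756\right)}{3655 - 798} = \frac{\left(2340 - 2\right) - 335838}{2857} = \left(2338 - 335838\right) \frac{1}{2857} = \left(-333500\right) \frac{1}{2857} = - \frac{333500}{2857}$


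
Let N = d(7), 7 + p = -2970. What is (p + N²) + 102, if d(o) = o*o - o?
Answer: -1111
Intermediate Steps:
p = -2977 (p = -7 - 2970 = -2977)
d(o) = o² - o
N = 42 (N = 7*(-1 + 7) = 7*6 = 42)
(p + N²) + 102 = (-2977 + 42²) + 102 = (-2977 + 1764) + 102 = -1213 + 102 = -1111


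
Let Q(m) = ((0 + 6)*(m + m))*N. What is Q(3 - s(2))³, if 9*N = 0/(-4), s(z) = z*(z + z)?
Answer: 0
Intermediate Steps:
s(z) = 2*z² (s(z) = z*(2*z) = 2*z²)
N = 0 (N = (0/(-4))/9 = (0*(-¼))/9 = (⅑)*0 = 0)
Q(m) = 0 (Q(m) = ((0 + 6)*(m + m))*0 = (6*(2*m))*0 = (12*m)*0 = 0)
Q(3 - s(2))³ = 0³ = 0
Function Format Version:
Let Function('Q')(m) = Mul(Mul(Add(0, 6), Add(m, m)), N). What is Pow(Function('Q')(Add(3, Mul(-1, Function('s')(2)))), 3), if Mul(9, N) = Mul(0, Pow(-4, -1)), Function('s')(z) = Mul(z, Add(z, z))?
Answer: 0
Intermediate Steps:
Function('s')(z) = Mul(2, Pow(z, 2)) (Function('s')(z) = Mul(z, Mul(2, z)) = Mul(2, Pow(z, 2)))
N = 0 (N = Mul(Rational(1, 9), Mul(0, Pow(-4, -1))) = Mul(Rational(1, 9), Mul(0, Rational(-1, 4))) = Mul(Rational(1, 9), 0) = 0)
Function('Q')(m) = 0 (Function('Q')(m) = Mul(Mul(Add(0, 6), Add(m, m)), 0) = Mul(Mul(6, Mul(2, m)), 0) = Mul(Mul(12, m), 0) = 0)
Pow(Function('Q')(Add(3, Mul(-1, Function('s')(2)))), 3) = Pow(0, 3) = 0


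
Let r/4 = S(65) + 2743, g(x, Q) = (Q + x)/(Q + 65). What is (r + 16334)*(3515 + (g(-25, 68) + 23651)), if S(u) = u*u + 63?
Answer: 160632133418/133 ≈ 1.2078e+9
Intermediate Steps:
S(u) = 63 + u² (S(u) = u² + 63 = 63 + u²)
g(x, Q) = (Q + x)/(65 + Q)
r = 28124 (r = 4*((63 + 65²) + 2743) = 4*((63 + 4225) + 2743) = 4*(4288 + 2743) = 4*7031 = 28124)
(r + 16334)*(3515 + (g(-25, 68) + 23651)) = (28124 + 16334)*(3515 + ((68 - 25)/(65 + 68) + 23651)) = 44458*(3515 + (43/133 + 23651)) = 44458*(3515 + 3145626/133) = 44458*(3613121/133) = 160632133418/133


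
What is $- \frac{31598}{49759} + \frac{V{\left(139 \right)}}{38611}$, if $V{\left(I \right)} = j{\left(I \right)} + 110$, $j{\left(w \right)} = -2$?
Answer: $- \frac{1214656406}{1921244749} \approx -0.63222$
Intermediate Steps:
$V{\left(I \right)} = 108$ ($V{\left(I \right)} = -2 + 110 = 108$)
$- \frac{31598}{49759} + \frac{V{\left(139 \right)}}{38611} = - \frac{31598}{49759} + \frac{108}{38611} = - \frac{1214656406}{1921244749}$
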